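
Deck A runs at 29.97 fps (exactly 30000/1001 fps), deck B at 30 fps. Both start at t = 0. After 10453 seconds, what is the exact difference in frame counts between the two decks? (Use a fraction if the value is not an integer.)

A emits 30000/1001 × 10453 = 313590000/1001 frames; B emits 30 × 10453 = 313590.
Difference = 313590/1001 frames (≈ 313.2767); B is ahead of A.

313590/1001 frames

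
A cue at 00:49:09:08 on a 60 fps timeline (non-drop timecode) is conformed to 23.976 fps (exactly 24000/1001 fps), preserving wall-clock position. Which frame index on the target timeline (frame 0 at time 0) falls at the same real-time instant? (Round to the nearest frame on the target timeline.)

frame 70708

Source frame index: (0×3600 + 49×60 + 9) × 60 + 8 = 176948.
Real time: 176948 / (60) = 44237/15 s.
Target frame: (44237/15) × (24000/1001) = 70779200/1001 ≈ 70708.492 → 70708.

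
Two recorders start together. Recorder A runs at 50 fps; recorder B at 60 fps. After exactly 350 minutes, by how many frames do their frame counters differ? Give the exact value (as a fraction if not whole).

350 min = 21000 s.
A emits 50 × 21000 = 1050000 frames; B emits 60 × 21000 = 1260000.
Difference = 210000 frames; B is ahead of A.

210000 frames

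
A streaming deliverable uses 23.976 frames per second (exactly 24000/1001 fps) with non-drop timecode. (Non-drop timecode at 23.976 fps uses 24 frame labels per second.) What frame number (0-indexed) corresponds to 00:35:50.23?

51623

Total seconds to the label: (0 × 3600 + 35 × 60 + 50) = 2150.
Frame index = 2150 × 24 + 23 = 51623.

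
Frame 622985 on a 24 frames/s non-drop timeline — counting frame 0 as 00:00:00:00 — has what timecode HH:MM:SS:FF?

07:12:37:17

622985 ÷ 24 = 25957 full seconds, remainder 17 frames.
25957 s = 7 h 12 min 37 s.
Timecode: 07:12:37:17.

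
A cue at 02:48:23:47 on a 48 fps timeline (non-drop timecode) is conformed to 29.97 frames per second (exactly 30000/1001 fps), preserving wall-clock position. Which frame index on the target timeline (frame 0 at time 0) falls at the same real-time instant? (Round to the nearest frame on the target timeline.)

frame 302817

Source frame index: (2×3600 + 48×60 + 23) × 48 + 47 = 484991.
Real time: 484991 / (48) = 484991/48 s.
Target frame: (484991/48) × (30000/1001) = 23316875/77 ≈ 302816.558 → 302817.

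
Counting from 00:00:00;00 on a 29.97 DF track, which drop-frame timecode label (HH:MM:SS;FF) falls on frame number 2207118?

20:27:24;08

Ten DF minutes hold 17982 frames, so frame 2207118 lies in block 122 (frames 2193804–2211785) with 13314 frames into that block.
The block's first minute is 1800 frames and the rest 1798 each; 13314 frames reaches minute 7, so 122 × 18 + 7 × 2 = 2210 labels have been skipped so far.
Adding those back, label number 2207118 + 2210 = 2209328 at 30 labels/s is 73644 s + 8 f = 20 h 27 min 24 s frame 8, i.e. 20:27:24;08.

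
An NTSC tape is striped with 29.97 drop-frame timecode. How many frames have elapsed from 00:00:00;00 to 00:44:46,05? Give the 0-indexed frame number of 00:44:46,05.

80505

As if non-drop at 30 labels/s: (0 × 3600 + 44 × 60 + 46) × 30 + 5 = 80585.
Minute boundaries passed: 44; those not divisible by 10: 44 − 4 = 40; dropped labels = 2 × 40 = 80.
Actual frame index = 80585 − 80 = 80505.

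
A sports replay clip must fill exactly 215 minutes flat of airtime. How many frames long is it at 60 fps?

215 min = 12900 s.
Frames = 12900 × 60 = 774000.

774000 frames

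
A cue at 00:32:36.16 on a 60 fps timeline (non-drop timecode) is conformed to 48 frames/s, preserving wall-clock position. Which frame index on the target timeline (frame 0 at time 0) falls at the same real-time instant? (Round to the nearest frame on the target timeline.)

Source frame index: (0×3600 + 32×60 + 36) × 60 + 16 = 117376.
Real time: 117376 / (60) = 29344/15 s.
Target frame: (29344/15) × (48) = 469504/5 ≈ 93900.800 → 93901.

frame 93901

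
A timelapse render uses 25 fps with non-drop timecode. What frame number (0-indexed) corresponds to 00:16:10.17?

Total seconds to the label: (0 × 3600 + 16 × 60 + 10) = 970.
Frame index = 970 × 25 + 17 = 24267.

24267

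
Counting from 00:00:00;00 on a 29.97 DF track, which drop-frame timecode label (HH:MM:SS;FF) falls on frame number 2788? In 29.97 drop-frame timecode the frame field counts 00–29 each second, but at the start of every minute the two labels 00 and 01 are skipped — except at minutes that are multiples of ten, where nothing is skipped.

Each 10-minute DF block holds 10 × 60 × 30 − 9 × 2 = 17982 frames. 2788 ÷ 17982 → 0 full blocks, remainder 2788.
Within the partial block the first minute is 1800 frames and each further minute 1798, so 1 further minute boundary passed. Total skipped labels = 18 × 0 + 2 × 1 = 2.
Non-drop label index = 2788 + 2 = 2790; at 30 labels/s that is 00:01:33:00, i.e. DF 00:01:33;00.

00:01:33;00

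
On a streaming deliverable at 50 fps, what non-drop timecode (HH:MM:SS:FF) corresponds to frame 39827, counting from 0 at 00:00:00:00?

00:13:16:27

39827 ÷ 50 = 796 full seconds, remainder 27 frames.
796 s = 0 h 13 min 16 s.
Timecode: 00:13:16:27.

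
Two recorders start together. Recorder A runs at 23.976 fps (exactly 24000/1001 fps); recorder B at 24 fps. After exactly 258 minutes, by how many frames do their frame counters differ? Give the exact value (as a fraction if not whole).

258 min = 15480 s.
A emits 24000/1001 × 15480 = 371520000/1001 frames; B emits 24 × 15480 = 371520.
Difference = 371520/1001 frames (≈ 371.1489); B is ahead of A.

371520/1001 frames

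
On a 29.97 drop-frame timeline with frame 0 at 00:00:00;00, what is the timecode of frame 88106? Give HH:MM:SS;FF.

00:48:59;24

Ten DF minutes hold 17982 frames, so frame 88106 lies in block 4 (frames 71928–89909) with 16178 frames into that block.
The block's first minute is 1800 frames and the rest 1798 each; 16178 frames reaches minute 8, so 4 × 18 + 8 × 2 = 88 labels have been skipped so far.
Adding those back, label number 88106 + 88 = 88194 at 30 labels/s is 2939 s + 24 f = 0 h 48 min 59 s frame 24, i.e. 00:48:59;24.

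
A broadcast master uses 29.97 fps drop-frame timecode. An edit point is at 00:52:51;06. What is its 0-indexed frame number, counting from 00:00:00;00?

95042

As if non-drop at 30 labels/s: (0 × 3600 + 52 × 60 + 51) × 30 + 6 = 95136.
Minute boundaries passed: 52; those not divisible by 10: 52 − 5 = 47; dropped labels = 2 × 47 = 94.
Actual frame index = 95136 − 94 = 95042.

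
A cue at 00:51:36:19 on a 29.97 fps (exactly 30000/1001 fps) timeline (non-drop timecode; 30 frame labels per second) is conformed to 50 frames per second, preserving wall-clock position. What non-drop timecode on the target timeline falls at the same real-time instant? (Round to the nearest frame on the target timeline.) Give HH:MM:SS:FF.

00:51:39:36

Source frame index: (0×3600 + 51×60 + 36) × 30 + 19 = 92899.
Real time: 92899 / (30000/1001) = 92991899/30000 s.
Target frame: (92991899/30000) × (50) = 92991899/600 ≈ 154986.498 → 154986.
At 50 labels/s: frame 154986 → 00:51:39:36.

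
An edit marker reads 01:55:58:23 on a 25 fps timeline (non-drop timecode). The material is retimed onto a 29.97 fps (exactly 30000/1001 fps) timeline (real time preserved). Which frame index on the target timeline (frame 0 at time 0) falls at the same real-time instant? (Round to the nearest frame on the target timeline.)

frame 208559

Source frame index: (1×3600 + 55×60 + 58) × 25 + 23 = 173973.
Real time: 173973 / (25) = 173973/25 s.
Target frame: (173973/25) × (30000/1001) = 208767600/1001 ≈ 208559.041 → 208559.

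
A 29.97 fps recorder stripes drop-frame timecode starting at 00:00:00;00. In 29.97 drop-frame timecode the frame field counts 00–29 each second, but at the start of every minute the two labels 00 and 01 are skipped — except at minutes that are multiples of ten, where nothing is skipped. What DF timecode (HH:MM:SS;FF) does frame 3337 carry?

Each 10-minute DF block holds 10 × 60 × 30 − 9 × 2 = 17982 frames. 3337 ÷ 17982 → 0 full blocks, remainder 3337.
Within the partial block the first minute is 1800 frames and each further minute 1798, so 1 further minute boundary passed. Total skipped labels = 18 × 0 + 2 × 1 = 2.
Non-drop label index = 3337 + 2 = 3339; at 30 labels/s that is 00:01:51:09, i.e. DF 00:01:51;09.

00:01:51;09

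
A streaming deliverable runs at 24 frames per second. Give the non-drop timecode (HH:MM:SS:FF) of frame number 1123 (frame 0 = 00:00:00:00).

00:00:46:19

1123 ÷ 24 = 46 full seconds, remainder 19 frames.
46 s = 0 h 0 min 46 s.
Timecode: 00:00:46:19.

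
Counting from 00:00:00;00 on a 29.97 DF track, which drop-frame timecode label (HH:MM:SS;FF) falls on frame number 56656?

00:31:30;12

Ten DF minutes hold 17982 frames, so frame 56656 lies in block 3 (frames 53946–71927) with 2710 frames into that block.
The block's first minute is 1800 frames and the rest 1798 each; 2710 frames reaches minute 1, so 3 × 18 + 1 × 2 = 56 labels have been skipped so far.
Adding those back, label number 56656 + 56 = 56712 at 30 labels/s is 1890 s + 12 f = 0 h 31 min 30 s frame 12, i.e. 00:31:30;12.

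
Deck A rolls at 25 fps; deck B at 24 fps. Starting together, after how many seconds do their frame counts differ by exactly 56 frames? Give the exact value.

56 seconds

The gap grows by |24 − 25| = 1 frame per second.
Time for a 56-frame gap: 56 ÷ (1) = 56 s.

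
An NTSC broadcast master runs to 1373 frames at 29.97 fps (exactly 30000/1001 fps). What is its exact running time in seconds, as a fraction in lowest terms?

1374373/30000 seconds

Running time = 1373 ÷ (30000/1001) = 1373 × 1001/30000 = 1374373/30000 s.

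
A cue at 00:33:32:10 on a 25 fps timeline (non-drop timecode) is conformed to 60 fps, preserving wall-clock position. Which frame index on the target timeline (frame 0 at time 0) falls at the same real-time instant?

frame 120744

Source frame index: (0×3600 + 33×60 + 32) × 25 + 10 = 50310.
Real time: 50310 / (25) = 10062/5 s.
Target frame: (10062/5) × (60) = 120744.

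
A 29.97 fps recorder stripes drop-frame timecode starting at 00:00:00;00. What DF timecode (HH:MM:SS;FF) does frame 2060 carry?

Each 10-minute DF block holds 10 × 60 × 30 − 9 × 2 = 17982 frames. 2060 ÷ 17982 → 0 full blocks, remainder 2060.
Within the partial block the first minute is 1800 frames and each further minute 1798, so 1 further minute boundary passed. Total skipped labels = 18 × 0 + 2 × 1 = 2.
Non-drop label index = 2060 + 2 = 2062; at 30 labels/s that is 00:01:08:22, i.e. DF 00:01:08;22.

00:01:08;22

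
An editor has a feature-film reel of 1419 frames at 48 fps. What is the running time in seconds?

29.5625 seconds

Running time = 1419 / (48) = 29.5625 s.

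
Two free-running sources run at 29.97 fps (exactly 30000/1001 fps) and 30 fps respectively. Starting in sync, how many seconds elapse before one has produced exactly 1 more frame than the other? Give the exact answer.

The gap grows by |30 − 30000/1001| = 30/1001 frames per second.
Time for a 1-frame gap: 1 ÷ (30/1001) = 1001/30 s.

1001/30 seconds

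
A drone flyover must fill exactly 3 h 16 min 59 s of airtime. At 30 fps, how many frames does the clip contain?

3 h 16 min 59 s = 11819 s.
Frames = 11819 × 30 = 354570.

354570 frames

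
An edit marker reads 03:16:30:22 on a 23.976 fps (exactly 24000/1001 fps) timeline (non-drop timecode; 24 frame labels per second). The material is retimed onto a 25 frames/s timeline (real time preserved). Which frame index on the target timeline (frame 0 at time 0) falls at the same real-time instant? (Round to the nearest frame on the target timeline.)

frame 295068

Source frame index: (3×3600 + 16×60 + 30) × 24 + 22 = 282982.
Real time: 282982 / (24000/1001) = 141632491/12000 s.
Target frame: (141632491/12000) × (25) = 141632491/480 ≈ 295067.690 → 295068.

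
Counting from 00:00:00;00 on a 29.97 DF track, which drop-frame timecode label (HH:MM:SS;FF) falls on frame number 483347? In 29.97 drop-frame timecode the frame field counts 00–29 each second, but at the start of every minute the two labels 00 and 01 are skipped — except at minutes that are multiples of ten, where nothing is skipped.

04:28:47;21

Ten DF minutes hold 17982 frames, so frame 483347 lies in block 26 (frames 467532–485513) with 15815 frames into that block.
The block's first minute is 1800 frames and the rest 1798 each; 15815 frames reaches minute 8, so 26 × 18 + 8 × 2 = 484 labels have been skipped so far.
Adding those back, label number 483347 + 484 = 483831 at 30 labels/s is 16127 s + 21 f = 4 h 28 min 47 s frame 21, i.e. 04:28:47;21.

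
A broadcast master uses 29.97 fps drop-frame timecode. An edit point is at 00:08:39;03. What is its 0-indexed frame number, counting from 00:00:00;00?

As if non-drop at 30 labels/s: (0 × 3600 + 8 × 60 + 39) × 30 + 3 = 15573.
Minute boundaries passed: 8; those not divisible by 10: 8 − 0 = 8; dropped labels = 2 × 8 = 16.
Actual frame index = 15573 − 16 = 15557.

15557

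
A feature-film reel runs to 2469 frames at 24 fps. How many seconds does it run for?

Running time = 2469 / (24) = 102.875 s.

102.875 seconds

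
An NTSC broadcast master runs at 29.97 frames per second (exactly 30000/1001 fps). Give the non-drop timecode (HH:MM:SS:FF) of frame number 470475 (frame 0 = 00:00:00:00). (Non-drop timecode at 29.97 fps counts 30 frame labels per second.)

470475 ÷ 30 = 15682 full seconds, remainder 15 frames.
15682 s = 4 h 21 min 22 s.
Timecode: 04:21:22:15.

04:21:22:15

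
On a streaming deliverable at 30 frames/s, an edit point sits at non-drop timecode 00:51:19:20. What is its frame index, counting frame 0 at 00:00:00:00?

frame 92390

Total seconds to the label: (0 × 3600 + 51 × 60 + 19) = 3079.
Frame index = 3079 × 30 + 20 = 92390.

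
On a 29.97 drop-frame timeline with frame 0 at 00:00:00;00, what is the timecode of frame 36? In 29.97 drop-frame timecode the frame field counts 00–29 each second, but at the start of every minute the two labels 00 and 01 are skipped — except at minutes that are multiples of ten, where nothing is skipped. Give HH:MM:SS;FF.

00:00:01;06

Ten DF minutes hold 17982 frames, so frame 36 lies in block 0 (frames 0–17981) with 36 frames into that block.
The block's first minute is 1800 frames and the rest 1798 each; 36 frames reaches minute 0, so 0 × 18 + 0 × 2 = 0 labels have been skipped so far.
Adding those back, label number 36 + 0 = 36 at 30 labels/s is 1 s + 6 f = 0 h 0 min 1 s frame 6, i.e. 00:00:01;06.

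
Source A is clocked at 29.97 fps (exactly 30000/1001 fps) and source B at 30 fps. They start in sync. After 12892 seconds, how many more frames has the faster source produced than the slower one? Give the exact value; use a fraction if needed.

A emits 30000/1001 × 12892 = 35160000/91 frames; B emits 30 × 12892 = 386760.
Difference = 35160/91 frames (≈ 386.3736); B is ahead of A.

35160/91 frames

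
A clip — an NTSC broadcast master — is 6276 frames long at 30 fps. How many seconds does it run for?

209.2 seconds

Running time = 6276 / (30) = 209.2 s.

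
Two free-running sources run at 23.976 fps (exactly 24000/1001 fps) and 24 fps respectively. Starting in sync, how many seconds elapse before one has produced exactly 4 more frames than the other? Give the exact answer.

The gap grows by |24 − 24000/1001| = 24/1001 frames per second.
Time for a 4-frame gap: 4 ÷ (24/1001) = 1001/6 s.

1001/6 seconds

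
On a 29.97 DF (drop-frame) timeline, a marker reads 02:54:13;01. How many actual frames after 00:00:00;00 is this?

313277

As if non-drop at 30 labels/s: (2 × 3600 + 54 × 60 + 13) × 30 + 1 = 313591.
Minute boundaries passed: 174; those not divisible by 10: 174 − 17 = 157; dropped labels = 2 × 157 = 314.
Actual frame index = 313591 − 314 = 313277.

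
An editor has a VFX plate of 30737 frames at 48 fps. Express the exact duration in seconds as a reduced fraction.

30737/48 seconds

Running time = 30737 ÷ (48) = 30737 × 1/48 = 30737/48 s.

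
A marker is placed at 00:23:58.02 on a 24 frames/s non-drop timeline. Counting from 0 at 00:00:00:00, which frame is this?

frame 34514

Total seconds to the label: (0 × 3600 + 23 × 60 + 58) = 1438.
Frame index = 1438 × 24 + 2 = 34514.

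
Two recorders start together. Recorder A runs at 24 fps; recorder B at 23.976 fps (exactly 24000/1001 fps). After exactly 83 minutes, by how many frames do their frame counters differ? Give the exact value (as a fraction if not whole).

83 min = 4980 s.
A emits 24 × 4980 = 119520 frames; B emits 24000/1001 × 4980 = 119520000/1001.
Difference = 119520/1001 frames (≈ 119.4006); B is behind A.

119520/1001 frames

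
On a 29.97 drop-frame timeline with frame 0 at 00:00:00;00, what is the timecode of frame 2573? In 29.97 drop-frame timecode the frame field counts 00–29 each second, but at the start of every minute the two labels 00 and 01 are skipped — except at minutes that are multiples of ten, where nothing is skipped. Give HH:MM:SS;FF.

00:01:25;25

Each 10-minute DF block holds 10 × 60 × 30 − 9 × 2 = 17982 frames. 2573 ÷ 17982 → 0 full blocks, remainder 2573.
Within the partial block the first minute is 1800 frames and each further minute 1798, so 1 further minute boundary passed. Total skipped labels = 18 × 0 + 2 × 1 = 2.
Non-drop label index = 2573 + 2 = 2575; at 30 labels/s that is 00:01:25:25, i.e. DF 00:01:25;25.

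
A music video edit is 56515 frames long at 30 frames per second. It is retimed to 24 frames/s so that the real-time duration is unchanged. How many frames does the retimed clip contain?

45212 frames

Target frames = source frames × (target rate / source rate) = 56515 × (24)/(30) = 56515 × 4/5 = 45212.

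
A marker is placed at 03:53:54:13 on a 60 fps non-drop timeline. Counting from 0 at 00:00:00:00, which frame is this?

842053

Total seconds to the label: (3 × 3600 + 53 × 60 + 54) = 14034.
Frame index = 14034 × 60 + 13 = 842053.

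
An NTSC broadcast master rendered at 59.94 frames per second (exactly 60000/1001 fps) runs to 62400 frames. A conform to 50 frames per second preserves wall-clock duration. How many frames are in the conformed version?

Target frames = source frames × (target rate / source rate) = 62400 × (50)/(60000/1001) = 62400 × 1001/1200 = 52052.

52052 frames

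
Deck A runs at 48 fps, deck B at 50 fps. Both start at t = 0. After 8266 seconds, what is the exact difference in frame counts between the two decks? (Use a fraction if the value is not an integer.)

16532 frames

A emits 48 × 8266 = 396768 frames; B emits 50 × 8266 = 413300.
Difference = 16532 frames; B is ahead of A.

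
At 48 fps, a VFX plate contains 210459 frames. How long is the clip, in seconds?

Running time = 210459 / (48) = 4384.5625 s.

4384.5625 seconds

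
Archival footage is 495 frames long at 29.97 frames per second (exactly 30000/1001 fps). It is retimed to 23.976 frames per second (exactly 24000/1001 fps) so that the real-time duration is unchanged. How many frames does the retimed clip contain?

396 frames

Target frames = source frames × (target rate / source rate) = 495 × (24000/1001)/(30000/1001) = 495 × 4/5 = 396.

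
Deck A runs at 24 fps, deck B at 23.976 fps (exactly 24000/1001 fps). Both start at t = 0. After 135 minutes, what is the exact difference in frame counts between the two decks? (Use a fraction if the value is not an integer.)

194400/1001 frames

135 min = 8100 s.
A emits 24 × 8100 = 194400 frames; B emits 24000/1001 × 8100 = 194400000/1001.
Difference = 194400/1001 frames (≈ 194.2058); B is behind A.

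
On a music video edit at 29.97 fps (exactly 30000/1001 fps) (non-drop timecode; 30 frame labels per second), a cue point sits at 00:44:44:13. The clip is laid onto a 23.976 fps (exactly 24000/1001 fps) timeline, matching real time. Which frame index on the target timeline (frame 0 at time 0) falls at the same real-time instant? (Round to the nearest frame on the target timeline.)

Source frame index: (0×3600 + 44×60 + 44) × 30 + 13 = 80533.
Real time: 80533 / (30000/1001) = 80613533/30000 s.
Target frame: (80613533/30000) × (24000/1001) = 322132/5 ≈ 64426.400 → 64426.

frame 64426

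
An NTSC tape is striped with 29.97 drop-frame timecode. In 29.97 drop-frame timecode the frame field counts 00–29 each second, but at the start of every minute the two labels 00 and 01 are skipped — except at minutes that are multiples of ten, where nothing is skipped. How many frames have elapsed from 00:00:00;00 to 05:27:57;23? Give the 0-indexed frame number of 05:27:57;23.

Complete 10-minute blocks: 32, each 17982 frames → 575424.
Remaining 7 whole minutes in the current block: 1800 + 6 × 1798 = 12588 frames.
Within the current minute: 57 × 30 + 23 − 2 = 1731 (labels ;00/;01 skipped at this minute). Total = 575424 + 12588 + 1731 = 589743.

589743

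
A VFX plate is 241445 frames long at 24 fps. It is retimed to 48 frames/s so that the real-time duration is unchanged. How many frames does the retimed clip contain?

482890 frames

Target frames = source frames × (target rate / source rate) = 241445 × (48)/(24) = 241445 × 2 = 482890.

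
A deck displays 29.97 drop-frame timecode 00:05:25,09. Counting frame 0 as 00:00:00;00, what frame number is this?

9749

As if non-drop at 30 labels/s: (0 × 3600 + 5 × 60 + 25) × 30 + 9 = 9759.
Minute boundaries passed: 5; those not divisible by 10: 5 − 0 = 5; dropped labels = 2 × 5 = 10.
Actual frame index = 9759 − 10 = 9749.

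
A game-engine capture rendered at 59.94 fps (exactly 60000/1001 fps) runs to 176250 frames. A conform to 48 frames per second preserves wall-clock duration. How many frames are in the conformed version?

Target frames = source frames × (target rate / source rate) = 176250 × (48)/(60000/1001) = 176250 × 1001/1250 = 141141.

141141 frames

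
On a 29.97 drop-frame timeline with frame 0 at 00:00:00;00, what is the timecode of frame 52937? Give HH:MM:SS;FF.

Ten DF minutes hold 17982 frames, so frame 52937 lies in block 2 (frames 35964–53945) with 16973 frames into that block.
The block's first minute is 1800 frames and the rest 1798 each; 16973 frames reaches minute 9, so 2 × 18 + 9 × 2 = 54 labels have been skipped so far.
Adding those back, label number 52937 + 54 = 52991 at 30 labels/s is 1766 s + 11 f = 0 h 29 min 26 s frame 11, i.e. 00:29:26;11.

00:29:26;11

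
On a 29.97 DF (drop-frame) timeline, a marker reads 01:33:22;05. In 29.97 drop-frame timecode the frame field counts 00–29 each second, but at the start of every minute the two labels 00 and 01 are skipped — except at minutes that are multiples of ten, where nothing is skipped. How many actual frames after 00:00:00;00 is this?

167897

Complete 10-minute blocks: 9, each 17982 frames → 161838.
Remaining 3 whole minutes in the current block: 1800 + 2 × 1798 = 5396 frames.
Within the current minute: 22 × 30 + 5 − 2 = 663 (labels ;00/;01 skipped at this minute). Total = 161838 + 5396 + 663 = 167897.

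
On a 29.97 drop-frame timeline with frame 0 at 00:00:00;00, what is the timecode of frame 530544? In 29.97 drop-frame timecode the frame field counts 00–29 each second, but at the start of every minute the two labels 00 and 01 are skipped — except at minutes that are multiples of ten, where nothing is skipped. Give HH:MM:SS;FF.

Ten DF minutes hold 17982 frames, so frame 530544 lies in block 29 (frames 521478–539459) with 9066 frames into that block.
The block's first minute is 1800 frames and the rest 1798 each; 9066 frames reaches minute 5, so 29 × 18 + 5 × 2 = 532 labels have been skipped so far.
Adding those back, label number 530544 + 532 = 531076 at 30 labels/s is 17702 s + 16 f = 4 h 55 min 2 s frame 16, i.e. 04:55:02;16.

04:55:02;16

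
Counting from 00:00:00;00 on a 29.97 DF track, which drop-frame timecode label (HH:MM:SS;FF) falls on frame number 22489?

00:12:30;11

Each 10-minute DF block holds 10 × 60 × 30 − 9 × 2 = 17982 frames. 22489 ÷ 17982 → 1 full block, remainder 4507.
Within the partial block the first minute is 1800 frames and each further minute 1798, so 2 further minute boundaries passed. Total skipped labels = 18 × 1 + 2 × 2 = 22.
Non-drop label index = 22489 + 22 = 22511; at 30 labels/s that is 00:12:30:11, i.e. DF 00:12:30;11.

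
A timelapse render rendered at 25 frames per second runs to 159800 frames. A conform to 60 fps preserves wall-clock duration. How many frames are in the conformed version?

383520 frames

Target frames = source frames × (target rate / source rate) = 159800 × (60)/(25) = 159800 × 12/5 = 383520.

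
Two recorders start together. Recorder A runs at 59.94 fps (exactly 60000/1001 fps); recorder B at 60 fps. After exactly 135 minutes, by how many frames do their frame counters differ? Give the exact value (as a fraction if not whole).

486000/1001 frames

135 min = 8100 s.
A emits 60000/1001 × 8100 = 486000000/1001 frames; B emits 60 × 8100 = 486000.
Difference = 486000/1001 frames (≈ 485.5145); B is ahead of A.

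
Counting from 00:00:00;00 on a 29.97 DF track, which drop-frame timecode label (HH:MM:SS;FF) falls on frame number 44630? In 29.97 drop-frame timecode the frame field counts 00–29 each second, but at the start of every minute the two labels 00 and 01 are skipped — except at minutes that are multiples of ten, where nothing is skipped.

00:24:49;04

Each 10-minute DF block holds 10 × 60 × 30 − 9 × 2 = 17982 frames. 44630 ÷ 17982 → 2 full blocks, remainder 8666.
Within the partial block the first minute is 1800 frames and each further minute 1798, so 4 further minute boundaries passed. Total skipped labels = 18 × 2 + 2 × 4 = 44.
Non-drop label index = 44630 + 44 = 44674; at 30 labels/s that is 00:24:49:04, i.e. DF 00:24:49;04.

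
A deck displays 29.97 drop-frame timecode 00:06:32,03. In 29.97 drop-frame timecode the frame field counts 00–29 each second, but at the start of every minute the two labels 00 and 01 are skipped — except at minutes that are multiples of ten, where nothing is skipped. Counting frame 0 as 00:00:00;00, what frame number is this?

As if non-drop at 30 labels/s: (0 × 3600 + 6 × 60 + 32) × 30 + 3 = 11763.
Minute boundaries passed: 6; those not divisible by 10: 6 − 0 = 6; dropped labels = 2 × 6 = 12.
Actual frame index = 11763 − 12 = 11751.

11751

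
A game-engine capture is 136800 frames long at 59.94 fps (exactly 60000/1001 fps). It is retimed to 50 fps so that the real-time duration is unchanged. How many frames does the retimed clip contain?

Target frames = source frames × (target rate / source rate) = 136800 × (50)/(60000/1001) = 136800 × 1001/1200 = 114114.

114114 frames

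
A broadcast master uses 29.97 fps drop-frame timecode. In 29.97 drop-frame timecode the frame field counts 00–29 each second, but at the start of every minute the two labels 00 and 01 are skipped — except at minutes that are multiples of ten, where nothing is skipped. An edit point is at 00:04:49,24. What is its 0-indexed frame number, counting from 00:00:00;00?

Complete 10-minute blocks: 0, each 17982 frames → 0.
Remaining 4 whole minutes in the current block: 1800 + 3 × 1798 = 7194 frames.
Within the current minute: 49 × 30 + 24 − 2 = 1492 (labels ;00/;01 skipped at this minute). Total = 0 + 7194 + 1492 = 8686.

8686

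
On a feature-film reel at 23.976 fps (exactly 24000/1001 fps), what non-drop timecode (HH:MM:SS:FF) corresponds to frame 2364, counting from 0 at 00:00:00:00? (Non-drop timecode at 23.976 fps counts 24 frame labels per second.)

2364 ÷ 24 = 98 full seconds, remainder 12 frames.
98 s = 0 h 1 min 38 s.
Timecode: 00:01:38:12.

00:01:38:12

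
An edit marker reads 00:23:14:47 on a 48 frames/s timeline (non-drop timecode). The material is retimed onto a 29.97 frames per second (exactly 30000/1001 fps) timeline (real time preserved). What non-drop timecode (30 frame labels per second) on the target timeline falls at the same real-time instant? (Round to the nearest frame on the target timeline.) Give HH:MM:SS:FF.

00:23:13:18

Source frame index: (0×3600 + 23×60 + 14) × 48 + 47 = 66959.
Real time: 66959 / (48) = 66959/48 s.
Target frame: (66959/48) × (30000/1001) = 41849375/1001 ≈ 41807.567 → 41808.
At 30 labels/s: frame 41808 → 00:23:13:18.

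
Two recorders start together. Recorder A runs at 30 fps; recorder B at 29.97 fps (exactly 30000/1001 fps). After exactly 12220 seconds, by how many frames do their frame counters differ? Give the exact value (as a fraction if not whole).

28200/77 frames

A emits 30 × 12220 = 366600 frames; B emits 30000/1001 × 12220 = 28200000/77.
Difference = 28200/77 frames (≈ 366.2338); B is behind A.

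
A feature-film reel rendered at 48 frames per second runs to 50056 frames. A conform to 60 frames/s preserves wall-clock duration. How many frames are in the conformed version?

62570 frames

Target frames = source frames × (target rate / source rate) = 50056 × (60)/(48) = 50056 × 5/4 = 62570.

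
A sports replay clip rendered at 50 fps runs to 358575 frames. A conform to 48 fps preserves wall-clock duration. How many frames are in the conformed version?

Target frames = source frames × (target rate / source rate) = 358575 × (48)/(50) = 358575 × 24/25 = 344232.

344232 frames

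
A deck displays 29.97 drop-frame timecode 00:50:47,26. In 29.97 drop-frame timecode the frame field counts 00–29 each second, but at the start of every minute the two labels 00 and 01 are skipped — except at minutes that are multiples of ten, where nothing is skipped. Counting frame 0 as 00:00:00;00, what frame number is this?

As if non-drop at 30 labels/s: (0 × 3600 + 50 × 60 + 47) × 30 + 26 = 91436.
Minute boundaries passed: 50; those not divisible by 10: 50 − 5 = 45; dropped labels = 2 × 45 = 90.
Actual frame index = 91436 − 90 = 91346.

91346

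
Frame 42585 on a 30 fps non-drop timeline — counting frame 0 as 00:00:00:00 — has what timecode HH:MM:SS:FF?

42585 ÷ 30 = 1419 full seconds, remainder 15 frames.
1419 s = 0 h 23 min 39 s.
Timecode: 00:23:39:15.

00:23:39:15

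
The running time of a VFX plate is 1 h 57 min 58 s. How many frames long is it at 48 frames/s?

339744 frames

1 h 57 min 58 s = 7078 s.
Frames = 7078 × 48 = 339744.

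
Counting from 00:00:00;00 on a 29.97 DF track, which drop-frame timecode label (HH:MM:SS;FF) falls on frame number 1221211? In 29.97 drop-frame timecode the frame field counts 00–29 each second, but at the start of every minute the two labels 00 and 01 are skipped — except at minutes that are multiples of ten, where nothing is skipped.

11:19:07;25

Ten DF minutes hold 17982 frames, so frame 1221211 lies in block 67 (frames 1204794–1222775) with 16417 frames into that block.
The block's first minute is 1800 frames and the rest 1798 each; 16417 frames reaches minute 9, so 67 × 18 + 9 × 2 = 1224 labels have been skipped so far.
Adding those back, label number 1221211 + 1224 = 1222435 at 30 labels/s is 40747 s + 25 f = 11 h 19 min 7 s frame 25, i.e. 11:19:07;25.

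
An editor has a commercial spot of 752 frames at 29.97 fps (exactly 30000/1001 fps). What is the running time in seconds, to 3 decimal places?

25.092 seconds

Running time = 752 × 1001/30000 = 47047/1875 s ≈ 25.092 s.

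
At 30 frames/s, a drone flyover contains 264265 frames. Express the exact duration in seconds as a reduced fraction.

Running time = 264265 ÷ (30) = 264265 × 1/30 = 52853/6 s.

52853/6 seconds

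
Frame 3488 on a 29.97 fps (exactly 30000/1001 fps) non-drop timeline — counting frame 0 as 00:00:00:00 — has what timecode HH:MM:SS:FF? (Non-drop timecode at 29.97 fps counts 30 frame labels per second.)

3488 ÷ 30 = 116 full seconds, remainder 8 frames.
116 s = 0 h 1 min 56 s.
Timecode: 00:01:56:08.

00:01:56:08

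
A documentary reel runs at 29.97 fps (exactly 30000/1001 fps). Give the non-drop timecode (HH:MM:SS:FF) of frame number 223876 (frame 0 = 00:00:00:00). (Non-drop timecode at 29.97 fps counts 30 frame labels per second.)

02:04:22:16

223876 ÷ 30 = 7462 full seconds, remainder 16 frames.
7462 s = 2 h 4 min 22 s.
Timecode: 02:04:22:16.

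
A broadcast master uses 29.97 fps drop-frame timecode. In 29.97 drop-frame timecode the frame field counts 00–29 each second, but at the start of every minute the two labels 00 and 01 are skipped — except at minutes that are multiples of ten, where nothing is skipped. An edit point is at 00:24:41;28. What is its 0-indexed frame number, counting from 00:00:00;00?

Complete 10-minute blocks: 2, each 17982 frames → 35964.
Remaining 4 whole minutes in the current block: 1800 + 3 × 1798 = 7194 frames.
Within the current minute: 41 × 30 + 28 − 2 = 1256 (labels ;00/;01 skipped at this minute). Total = 35964 + 7194 + 1256 = 44414.

44414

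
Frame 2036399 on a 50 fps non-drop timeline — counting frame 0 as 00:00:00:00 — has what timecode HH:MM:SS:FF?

2036399 ÷ 50 = 40727 full seconds, remainder 49 frames.
40727 s = 11 h 18 min 47 s.
Timecode: 11:18:47:49.

11:18:47:49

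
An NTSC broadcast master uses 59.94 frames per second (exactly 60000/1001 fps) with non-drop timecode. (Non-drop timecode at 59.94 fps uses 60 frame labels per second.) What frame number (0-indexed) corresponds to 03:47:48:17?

820097

Total seconds to the label: (3 × 3600 + 47 × 60 + 48) = 13668.
Frame index = 13668 × 60 + 17 = 820097.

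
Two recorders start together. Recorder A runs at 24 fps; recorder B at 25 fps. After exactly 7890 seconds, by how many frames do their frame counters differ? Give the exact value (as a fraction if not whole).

A emits 24 × 7890 = 189360 frames; B emits 25 × 7890 = 197250.
Difference = 7890 frames; B is ahead of A.

7890 frames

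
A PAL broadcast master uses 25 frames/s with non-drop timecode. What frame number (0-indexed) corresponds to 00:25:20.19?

Total seconds to the label: (0 × 3600 + 25 × 60 + 20) = 1520.
Frame index = 1520 × 25 + 19 = 38019.

38019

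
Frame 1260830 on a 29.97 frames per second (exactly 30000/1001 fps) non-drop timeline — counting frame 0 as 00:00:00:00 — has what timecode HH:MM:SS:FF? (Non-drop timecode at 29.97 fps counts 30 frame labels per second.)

1260830 ÷ 30 = 42027 full seconds, remainder 20 frames.
42027 s = 11 h 40 min 27 s.
Timecode: 11:40:27:20.

11:40:27:20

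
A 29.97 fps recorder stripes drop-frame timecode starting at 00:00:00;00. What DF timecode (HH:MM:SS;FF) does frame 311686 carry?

Each 10-minute DF block holds 10 × 60 × 30 − 9 × 2 = 17982 frames. 311686 ÷ 17982 → 17 full blocks, remainder 5992.
Within the partial block the first minute is 1800 frames and each further minute 1798, so 3 further minute boundaries passed. Total skipped labels = 18 × 17 + 2 × 3 = 312.
Non-drop label index = 311686 + 312 = 311998; at 30 labels/s that is 02:53:19:28, i.e. DF 02:53:19;28.

02:53:19;28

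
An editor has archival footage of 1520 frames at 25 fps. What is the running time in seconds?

Running time = 1520 / (25) = 60.8 s.

60.8 seconds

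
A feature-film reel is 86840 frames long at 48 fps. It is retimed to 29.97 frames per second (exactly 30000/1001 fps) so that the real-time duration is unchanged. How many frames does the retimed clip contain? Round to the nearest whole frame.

Frames at target rate = 86840 × (30000/1001) / (48) = 4175000/77 ≈ 54220.779.
Nearest whole frame: 54221.

54221 frames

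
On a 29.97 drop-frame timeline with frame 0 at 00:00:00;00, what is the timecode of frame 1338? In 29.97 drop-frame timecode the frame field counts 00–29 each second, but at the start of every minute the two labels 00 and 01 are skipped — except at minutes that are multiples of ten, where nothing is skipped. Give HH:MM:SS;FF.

00:00:44;18

Ten DF minutes hold 17982 frames, so frame 1338 lies in block 0 (frames 0–17981) with 1338 frames into that block.
The block's first minute is 1800 frames and the rest 1798 each; 1338 frames reaches minute 0, so 0 × 18 + 0 × 2 = 0 labels have been skipped so far.
Adding those back, label number 1338 + 0 = 1338 at 30 labels/s is 44 s + 18 f = 0 h 0 min 44 s frame 18, i.e. 00:00:44;18.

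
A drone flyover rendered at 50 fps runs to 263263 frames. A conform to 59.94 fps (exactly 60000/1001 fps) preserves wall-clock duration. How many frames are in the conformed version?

Target frames = source frames × (target rate / source rate) = 263263 × (60000/1001)/(50) = 263263 × 1200/1001 = 315600.

315600 frames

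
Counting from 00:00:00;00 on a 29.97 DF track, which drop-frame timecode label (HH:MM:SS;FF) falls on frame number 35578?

Ten DF minutes hold 17982 frames, so frame 35578 lies in block 1 (frames 17982–35963) with 17596 frames into that block.
The block's first minute is 1800 frames and the rest 1798 each; 17596 frames reaches minute 9, so 1 × 18 + 9 × 2 = 36 labels have been skipped so far.
Adding those back, label number 35578 + 36 = 35614 at 30 labels/s is 1187 s + 4 f = 0 h 19 min 47 s frame 4, i.e. 00:19:47;04.

00:19:47;04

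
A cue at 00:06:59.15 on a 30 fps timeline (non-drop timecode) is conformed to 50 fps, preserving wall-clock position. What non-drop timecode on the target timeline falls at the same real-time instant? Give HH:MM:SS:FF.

Source frame index: (0×3600 + 6×60 + 59) × 30 + 15 = 12585.
Real time: 12585 / (30) = 839/2 s.
Target frame: (839/2) × (50) = 20975.
At 50 labels/s: frame 20975 → 00:06:59:25.

00:06:59:25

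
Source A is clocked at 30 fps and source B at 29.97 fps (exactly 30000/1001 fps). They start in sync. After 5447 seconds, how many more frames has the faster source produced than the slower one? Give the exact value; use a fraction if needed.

A emits 30 × 5447 = 163410 frames; B emits 30000/1001 × 5447 = 12570000/77.
Difference = 12570/77 frames (≈ 163.2468); B is behind A.

12570/77 frames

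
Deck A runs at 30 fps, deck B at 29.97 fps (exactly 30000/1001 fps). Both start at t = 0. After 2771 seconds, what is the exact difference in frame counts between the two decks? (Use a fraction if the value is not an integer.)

A emits 30 × 2771 = 83130 frames; B emits 30000/1001 × 2771 = 83130000/1001.
Difference = 83130/1001 frames (≈ 83.0470); B is behind A.

83130/1001 frames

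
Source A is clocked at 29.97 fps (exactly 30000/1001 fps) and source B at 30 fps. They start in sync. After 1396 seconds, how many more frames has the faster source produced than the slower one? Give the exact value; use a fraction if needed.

41880/1001 frames

A emits 30000/1001 × 1396 = 41880000/1001 frames; B emits 30 × 1396 = 41880.
Difference = 41880/1001 frames (≈ 41.8382); B is ahead of A.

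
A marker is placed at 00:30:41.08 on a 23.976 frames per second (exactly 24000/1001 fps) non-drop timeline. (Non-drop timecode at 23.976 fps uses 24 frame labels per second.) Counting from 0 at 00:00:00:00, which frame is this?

Total seconds to the label: (0 × 3600 + 30 × 60 + 41) = 1841.
Frame index = 1841 × 24 + 8 = 44192.

frame 44192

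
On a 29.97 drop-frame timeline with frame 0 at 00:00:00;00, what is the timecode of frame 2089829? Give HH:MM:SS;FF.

19:22:10;21

Ten DF minutes hold 17982 frames, so frame 2089829 lies in block 116 (frames 2085912–2103893) with 3917 frames into that block.
The block's first minute is 1800 frames and the rest 1798 each; 3917 frames reaches minute 2, so 116 × 18 + 2 × 2 = 2092 labels have been skipped so far.
Adding those back, label number 2089829 + 2092 = 2091921 at 30 labels/s is 69730 s + 21 f = 19 h 22 min 10 s frame 21, i.e. 19:22:10;21.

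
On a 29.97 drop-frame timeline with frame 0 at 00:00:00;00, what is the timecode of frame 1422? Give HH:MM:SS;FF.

00:00:47;12

Each 10-minute DF block holds 10 × 60 × 30 − 9 × 2 = 17982 frames. 1422 ÷ 17982 → 0 full blocks, remainder 1422.
Within the partial block the first minute is 1800 frames and each further minute 1798, so 0 further minute boundaries passed. Total skipped labels = 18 × 0 + 2 × 0 = 0.
Non-drop label index = 1422 + 0 = 1422; at 30 labels/s that is 00:00:47:12, i.e. DF 00:00:47;12.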